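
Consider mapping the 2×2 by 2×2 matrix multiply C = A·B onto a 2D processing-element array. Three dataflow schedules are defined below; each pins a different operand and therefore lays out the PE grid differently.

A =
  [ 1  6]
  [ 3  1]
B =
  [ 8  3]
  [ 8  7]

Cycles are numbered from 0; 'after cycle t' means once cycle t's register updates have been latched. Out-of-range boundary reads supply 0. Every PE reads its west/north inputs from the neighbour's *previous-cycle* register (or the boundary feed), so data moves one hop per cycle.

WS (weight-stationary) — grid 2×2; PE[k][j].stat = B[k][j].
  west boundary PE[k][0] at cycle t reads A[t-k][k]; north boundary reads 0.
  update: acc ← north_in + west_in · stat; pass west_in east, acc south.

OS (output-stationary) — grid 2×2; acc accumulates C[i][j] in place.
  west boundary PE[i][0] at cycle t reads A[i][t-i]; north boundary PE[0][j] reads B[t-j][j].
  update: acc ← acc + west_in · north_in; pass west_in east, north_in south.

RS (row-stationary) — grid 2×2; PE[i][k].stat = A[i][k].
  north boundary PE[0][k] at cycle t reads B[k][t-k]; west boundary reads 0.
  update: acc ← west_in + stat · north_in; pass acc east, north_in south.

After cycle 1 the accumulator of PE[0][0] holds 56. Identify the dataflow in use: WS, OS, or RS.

WS (2×2 grid), PE[0][0]:
  t=0 PE[0][0]: acc=8 h=1 v=8
  t=1 PE[0][0]: acc=24 h=3 v=24
OS (2×2 grid), PE[0][0]:
  t=0 PE[0][0]: acc=8 h=1 v=8
  t=1 PE[0][0]: acc=56 h=6 v=8
RS (2×2 grid), PE[0][0]:
  t=0 PE[0][0]: acc=8 h=8 v=8
  t=1 PE[0][0]: acc=3 h=3 v=3

dataflow = OS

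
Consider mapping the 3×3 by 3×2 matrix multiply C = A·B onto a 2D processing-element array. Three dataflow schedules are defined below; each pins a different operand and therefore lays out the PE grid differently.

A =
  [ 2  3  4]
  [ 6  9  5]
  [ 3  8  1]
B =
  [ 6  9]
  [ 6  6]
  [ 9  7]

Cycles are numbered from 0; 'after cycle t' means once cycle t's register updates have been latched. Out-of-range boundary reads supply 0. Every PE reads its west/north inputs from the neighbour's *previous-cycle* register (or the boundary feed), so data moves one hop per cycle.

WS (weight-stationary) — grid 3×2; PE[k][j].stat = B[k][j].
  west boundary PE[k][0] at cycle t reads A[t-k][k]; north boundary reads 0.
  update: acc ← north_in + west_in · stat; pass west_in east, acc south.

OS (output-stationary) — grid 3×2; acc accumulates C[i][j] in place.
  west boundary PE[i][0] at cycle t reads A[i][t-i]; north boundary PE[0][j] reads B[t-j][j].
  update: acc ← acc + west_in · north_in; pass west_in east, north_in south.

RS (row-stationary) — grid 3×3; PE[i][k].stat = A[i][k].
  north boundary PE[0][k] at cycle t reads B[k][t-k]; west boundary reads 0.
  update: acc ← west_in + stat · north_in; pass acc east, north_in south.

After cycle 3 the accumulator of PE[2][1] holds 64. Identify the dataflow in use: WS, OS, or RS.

dataflow = WS

WS [3×2] PE[2][1] across cycles:
  step 0 · PE2,1: acc=0; fwd→0 fwd↓0
  step 1 · PE2,1: acc=0; fwd→0 fwd↓0
  step 2 · PE2,1: acc=0; fwd→0 fwd↓0
  step 3 · PE2,1: acc=64; fwd→4 fwd↓64
OS [3×2] PE[2][1] across cycles:
  step 0 · PE2,1: acc=0; fwd→0 fwd↓0
  step 1 · PE2,1: acc=0; fwd→0 fwd↓0
  step 2 · PE2,1: acc=0; fwd→0 fwd↓0
  step 3 · PE2,1: acc=27; fwd→3 fwd↓9
RS [3×3] PE[2][1] across cycles:
  step 0 · PE2,1: acc=0; fwd→0 fwd↓0
  step 1 · PE2,1: acc=0; fwd→0 fwd↓0
  step 2 · PE2,1: acc=0; fwd→0 fwd↓0
  step 3 · PE2,1: acc=66; fwd→66 fwd↓6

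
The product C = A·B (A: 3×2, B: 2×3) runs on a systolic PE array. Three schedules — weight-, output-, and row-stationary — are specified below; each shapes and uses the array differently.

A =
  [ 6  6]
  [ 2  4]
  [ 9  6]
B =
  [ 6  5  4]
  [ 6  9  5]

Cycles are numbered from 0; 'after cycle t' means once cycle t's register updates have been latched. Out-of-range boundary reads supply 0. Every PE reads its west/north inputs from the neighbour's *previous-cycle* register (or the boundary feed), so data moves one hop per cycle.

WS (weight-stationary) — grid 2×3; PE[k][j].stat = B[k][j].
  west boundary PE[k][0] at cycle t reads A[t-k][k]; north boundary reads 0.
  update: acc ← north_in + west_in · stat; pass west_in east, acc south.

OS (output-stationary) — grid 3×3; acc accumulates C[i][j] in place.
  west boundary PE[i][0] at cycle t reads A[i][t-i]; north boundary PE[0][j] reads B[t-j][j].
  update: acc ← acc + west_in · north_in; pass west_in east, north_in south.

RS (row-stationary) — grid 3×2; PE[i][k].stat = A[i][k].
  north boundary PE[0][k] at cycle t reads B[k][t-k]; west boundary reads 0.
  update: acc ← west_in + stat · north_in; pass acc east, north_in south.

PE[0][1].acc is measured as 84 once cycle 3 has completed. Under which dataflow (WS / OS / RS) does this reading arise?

dataflow = OS

WS [2×3] PE[0][1] across cycles:
  0: (0,1).acc=0  regs=<0,0>
  1: (0,1).acc=30  regs=<6,30>
  2: (0,1).acc=10  regs=<2,10>
  3: (0,1).acc=45  regs=<9,45>
OS [3×3] PE[0][1] across cycles:
  0: (0,1).acc=0  regs=<0,0>
  1: (0,1).acc=30  regs=<6,5>
  2: (0,1).acc=84  regs=<6,9>
  3: (0,1).acc=84  regs=<0,0>
RS [3×2] PE[0][1] across cycles:
  0: (0,1).acc=0  regs=<0,0>
  1: (0,1).acc=72  regs=<72,6>
  2: (0,1).acc=84  regs=<84,9>
  3: (0,1).acc=54  regs=<54,5>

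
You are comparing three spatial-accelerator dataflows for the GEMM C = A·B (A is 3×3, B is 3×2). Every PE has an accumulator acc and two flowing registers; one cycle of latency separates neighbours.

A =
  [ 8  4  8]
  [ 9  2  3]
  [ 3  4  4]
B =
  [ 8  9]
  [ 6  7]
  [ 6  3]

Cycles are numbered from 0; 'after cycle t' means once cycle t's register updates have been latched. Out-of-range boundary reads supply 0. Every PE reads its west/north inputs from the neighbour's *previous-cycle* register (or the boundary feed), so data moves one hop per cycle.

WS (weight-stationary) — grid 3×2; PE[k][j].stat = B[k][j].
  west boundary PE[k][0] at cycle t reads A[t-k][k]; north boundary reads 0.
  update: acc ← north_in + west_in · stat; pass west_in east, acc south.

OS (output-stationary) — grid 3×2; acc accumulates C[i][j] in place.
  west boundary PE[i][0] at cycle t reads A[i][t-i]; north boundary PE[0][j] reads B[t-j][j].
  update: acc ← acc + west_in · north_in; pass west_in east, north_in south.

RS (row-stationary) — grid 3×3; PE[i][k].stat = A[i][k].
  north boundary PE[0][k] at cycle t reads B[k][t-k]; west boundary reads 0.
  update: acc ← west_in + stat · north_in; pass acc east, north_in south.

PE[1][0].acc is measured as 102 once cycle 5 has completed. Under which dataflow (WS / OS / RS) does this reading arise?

dataflow = OS

Under WS (3×2), PE[1][0]:
  step 0 · PE1,0: acc=0; fwd→0 fwd↓0
  step 1 · PE1,0: acc=88; fwd→4 fwd↓88
  step 2 · PE1,0: acc=84; fwd→2 fwd↓84
  step 3 · PE1,0: acc=48; fwd→4 fwd↓48
  step 4 · PE1,0: acc=0; fwd→0 fwd↓0
  step 5 · PE1,0: acc=0; fwd→0 fwd↓0
Under OS (3×2), PE[1][0]:
  step 0 · PE1,0: acc=0; fwd→0 fwd↓0
  step 1 · PE1,0: acc=72; fwd→9 fwd↓8
  step 2 · PE1,0: acc=84; fwd→2 fwd↓6
  step 3 · PE1,0: acc=102; fwd→3 fwd↓6
  step 4 · PE1,0: acc=102; fwd→0 fwd↓0
  step 5 · PE1,0: acc=102; fwd→0 fwd↓0
Under RS (3×3), PE[1][0]:
  step 0 · PE1,0: acc=0; fwd→0 fwd↓0
  step 1 · PE1,0: acc=72; fwd→72 fwd↓8
  step 2 · PE1,0: acc=81; fwd→81 fwd↓9
  step 3 · PE1,0: acc=0; fwd→0 fwd↓0
  step 4 · PE1,0: acc=0; fwd→0 fwd↓0
  step 5 · PE1,0: acc=0; fwd→0 fwd↓0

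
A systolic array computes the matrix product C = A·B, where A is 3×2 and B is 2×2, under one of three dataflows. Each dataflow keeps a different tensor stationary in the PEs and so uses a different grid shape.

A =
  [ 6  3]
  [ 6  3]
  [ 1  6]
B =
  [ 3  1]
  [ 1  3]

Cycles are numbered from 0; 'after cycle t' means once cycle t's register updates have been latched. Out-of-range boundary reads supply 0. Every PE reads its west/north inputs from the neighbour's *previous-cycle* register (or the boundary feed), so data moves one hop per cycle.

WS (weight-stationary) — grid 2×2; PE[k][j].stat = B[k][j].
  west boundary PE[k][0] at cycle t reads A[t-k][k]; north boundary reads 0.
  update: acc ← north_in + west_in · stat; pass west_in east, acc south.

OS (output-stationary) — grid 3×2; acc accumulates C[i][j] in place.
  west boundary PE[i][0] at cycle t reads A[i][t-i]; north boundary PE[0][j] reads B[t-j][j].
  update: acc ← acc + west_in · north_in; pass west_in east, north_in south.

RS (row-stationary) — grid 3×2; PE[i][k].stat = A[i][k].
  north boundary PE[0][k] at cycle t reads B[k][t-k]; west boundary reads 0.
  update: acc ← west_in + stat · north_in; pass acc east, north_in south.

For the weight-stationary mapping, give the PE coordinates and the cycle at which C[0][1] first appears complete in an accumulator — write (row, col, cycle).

(row, col, cycle) = (1, 1, 2)

WS: C[0][1] accumulates in PE[1][1]:
  0: (1,1).acc=0  regs=<0,0>
  1: (1,1).acc=0  regs=<0,0>
  2: (1,1).acc=15  regs=<3,15>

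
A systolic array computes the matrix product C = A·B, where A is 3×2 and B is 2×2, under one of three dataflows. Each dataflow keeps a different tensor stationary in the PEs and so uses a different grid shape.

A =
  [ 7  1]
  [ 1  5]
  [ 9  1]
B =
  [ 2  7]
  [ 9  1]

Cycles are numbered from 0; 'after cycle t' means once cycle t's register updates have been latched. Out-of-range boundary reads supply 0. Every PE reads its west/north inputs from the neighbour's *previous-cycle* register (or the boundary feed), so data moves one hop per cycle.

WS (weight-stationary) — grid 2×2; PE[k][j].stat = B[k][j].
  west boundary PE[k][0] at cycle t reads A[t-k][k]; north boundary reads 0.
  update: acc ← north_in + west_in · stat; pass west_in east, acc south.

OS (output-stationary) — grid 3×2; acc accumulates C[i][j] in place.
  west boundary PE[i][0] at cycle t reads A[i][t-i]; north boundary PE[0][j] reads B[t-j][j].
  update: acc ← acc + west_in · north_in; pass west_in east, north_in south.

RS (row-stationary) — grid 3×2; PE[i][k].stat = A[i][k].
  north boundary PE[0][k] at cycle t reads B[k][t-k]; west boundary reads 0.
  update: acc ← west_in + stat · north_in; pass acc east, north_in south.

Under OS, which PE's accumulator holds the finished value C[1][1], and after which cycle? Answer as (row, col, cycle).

OS — PE[1][1] is where C[1][1] collects:
  after 0 — PE[1][1] acc=0, pass-E 0, pass-S 0
  after 1 — PE[1][1] acc=0, pass-E 0, pass-S 0
  after 2 — PE[1][1] acc=7, pass-E 1, pass-S 7
  after 3 — PE[1][1] acc=12, pass-E 5, pass-S 1

(row, col, cycle) = (1, 1, 3)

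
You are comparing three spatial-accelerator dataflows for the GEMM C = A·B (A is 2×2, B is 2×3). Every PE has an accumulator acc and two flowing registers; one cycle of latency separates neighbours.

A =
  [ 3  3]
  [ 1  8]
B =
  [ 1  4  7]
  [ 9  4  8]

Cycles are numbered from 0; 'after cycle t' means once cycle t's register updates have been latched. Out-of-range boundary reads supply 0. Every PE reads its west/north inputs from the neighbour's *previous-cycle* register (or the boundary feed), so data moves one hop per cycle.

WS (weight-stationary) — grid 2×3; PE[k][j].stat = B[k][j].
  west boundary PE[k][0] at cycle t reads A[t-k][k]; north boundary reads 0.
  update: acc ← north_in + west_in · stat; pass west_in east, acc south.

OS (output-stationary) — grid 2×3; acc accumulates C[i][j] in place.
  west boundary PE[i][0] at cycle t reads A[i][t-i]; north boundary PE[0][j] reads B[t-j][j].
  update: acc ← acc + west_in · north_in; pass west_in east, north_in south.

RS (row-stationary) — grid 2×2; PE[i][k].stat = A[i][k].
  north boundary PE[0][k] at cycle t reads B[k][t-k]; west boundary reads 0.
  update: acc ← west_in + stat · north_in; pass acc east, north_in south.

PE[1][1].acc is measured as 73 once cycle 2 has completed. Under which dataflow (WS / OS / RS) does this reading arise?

dataflow = RS

— WS: 2×3; PE[1][1] trace:
  step 0 · PE1,1: acc=0; fwd→0 fwd↓0
  step 1 · PE1,1: acc=0; fwd→0 fwd↓0
  step 2 · PE1,1: acc=24; fwd→3 fwd↓24
— OS: 2×3; PE[1][1] trace:
  step 0 · PE1,1: acc=0; fwd→0 fwd↓0
  step 1 · PE1,1: acc=0; fwd→0 fwd↓0
  step 2 · PE1,1: acc=4; fwd→1 fwd↓4
— RS: 2×2; PE[1][1] trace:
  step 0 · PE1,1: acc=0; fwd→0 fwd↓0
  step 1 · PE1,1: acc=0; fwd→0 fwd↓0
  step 2 · PE1,1: acc=73; fwd→73 fwd↓9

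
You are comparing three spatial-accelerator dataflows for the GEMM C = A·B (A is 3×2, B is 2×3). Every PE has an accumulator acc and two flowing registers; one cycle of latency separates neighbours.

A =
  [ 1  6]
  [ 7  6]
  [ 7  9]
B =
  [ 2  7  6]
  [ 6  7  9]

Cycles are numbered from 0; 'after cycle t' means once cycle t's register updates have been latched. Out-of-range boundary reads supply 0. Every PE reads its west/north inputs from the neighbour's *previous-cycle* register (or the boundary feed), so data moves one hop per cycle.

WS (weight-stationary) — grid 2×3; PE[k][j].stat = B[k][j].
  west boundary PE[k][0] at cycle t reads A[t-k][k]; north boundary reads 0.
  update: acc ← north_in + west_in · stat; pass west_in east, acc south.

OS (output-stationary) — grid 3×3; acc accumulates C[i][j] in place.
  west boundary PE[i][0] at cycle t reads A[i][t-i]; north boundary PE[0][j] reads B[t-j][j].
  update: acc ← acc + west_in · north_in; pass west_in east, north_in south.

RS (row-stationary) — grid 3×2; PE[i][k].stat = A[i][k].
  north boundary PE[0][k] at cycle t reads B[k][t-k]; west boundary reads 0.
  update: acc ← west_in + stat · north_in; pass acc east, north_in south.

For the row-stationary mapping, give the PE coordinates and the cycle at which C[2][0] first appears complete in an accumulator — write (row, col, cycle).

(row, col, cycle) = (2, 1, 3)

RS: C[2][0] accumulates in PE[2][1]:
  cycle 0: PE[2][1] → acc 0, east 0, south 0
  cycle 1: PE[2][1] → acc 0, east 0, south 0
  cycle 2: PE[2][1] → acc 0, east 0, south 0
  cycle 3: PE[2][1] → acc 68, east 68, south 6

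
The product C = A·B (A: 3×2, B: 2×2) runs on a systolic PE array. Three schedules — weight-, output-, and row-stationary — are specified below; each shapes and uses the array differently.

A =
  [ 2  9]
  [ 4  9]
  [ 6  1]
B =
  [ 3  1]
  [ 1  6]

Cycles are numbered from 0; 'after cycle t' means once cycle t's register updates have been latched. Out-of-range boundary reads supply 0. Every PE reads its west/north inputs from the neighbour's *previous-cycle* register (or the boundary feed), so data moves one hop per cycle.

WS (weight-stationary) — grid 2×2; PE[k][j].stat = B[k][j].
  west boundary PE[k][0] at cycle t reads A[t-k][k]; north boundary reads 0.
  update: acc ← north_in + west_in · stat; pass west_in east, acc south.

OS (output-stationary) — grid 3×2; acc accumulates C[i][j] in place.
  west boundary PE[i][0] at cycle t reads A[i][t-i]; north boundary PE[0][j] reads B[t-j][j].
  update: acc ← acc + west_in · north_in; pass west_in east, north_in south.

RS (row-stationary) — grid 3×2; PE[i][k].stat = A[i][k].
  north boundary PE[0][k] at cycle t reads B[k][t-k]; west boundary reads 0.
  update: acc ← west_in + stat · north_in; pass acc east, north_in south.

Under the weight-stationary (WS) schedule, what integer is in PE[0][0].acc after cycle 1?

Tracing WS — 2×2 array, target PE[0][0]:
  c0 r0c0: 6 / 2 / 6
  c1 r0c0: 12 / 4 / 12

PE[0][0].acc = 12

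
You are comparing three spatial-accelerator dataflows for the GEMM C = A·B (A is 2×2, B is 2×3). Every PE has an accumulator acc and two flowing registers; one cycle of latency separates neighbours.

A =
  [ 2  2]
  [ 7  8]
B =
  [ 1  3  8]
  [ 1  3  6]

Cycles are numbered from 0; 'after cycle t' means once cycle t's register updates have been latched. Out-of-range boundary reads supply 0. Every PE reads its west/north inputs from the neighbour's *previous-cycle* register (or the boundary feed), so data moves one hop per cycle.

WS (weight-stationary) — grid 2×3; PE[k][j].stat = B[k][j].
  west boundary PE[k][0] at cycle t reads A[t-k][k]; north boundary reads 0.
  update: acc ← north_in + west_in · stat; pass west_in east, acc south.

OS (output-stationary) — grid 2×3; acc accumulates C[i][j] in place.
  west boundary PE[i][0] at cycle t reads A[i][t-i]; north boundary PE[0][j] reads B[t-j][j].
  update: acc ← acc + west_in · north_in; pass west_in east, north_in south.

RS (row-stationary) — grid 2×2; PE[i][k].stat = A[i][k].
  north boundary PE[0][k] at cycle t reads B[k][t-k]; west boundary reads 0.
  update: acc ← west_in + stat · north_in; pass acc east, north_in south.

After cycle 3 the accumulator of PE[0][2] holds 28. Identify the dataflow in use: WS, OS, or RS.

dataflow = OS

— WS: 2×3; PE[0][2] trace:
  cycle 0: PE[0][2] → acc 0, east 0, south 0
  cycle 1: PE[0][2] → acc 0, east 0, south 0
  cycle 2: PE[0][2] → acc 16, east 2, south 16
  cycle 3: PE[0][2] → acc 56, east 7, south 56
— OS: 2×3; PE[0][2] trace:
  cycle 0: PE[0][2] → acc 0, east 0, south 0
  cycle 1: PE[0][2] → acc 0, east 0, south 0
  cycle 2: PE[0][2] → acc 16, east 2, south 8
  cycle 3: PE[0][2] → acc 28, east 2, south 6
RS (2×2): PE[0][2] does not exist.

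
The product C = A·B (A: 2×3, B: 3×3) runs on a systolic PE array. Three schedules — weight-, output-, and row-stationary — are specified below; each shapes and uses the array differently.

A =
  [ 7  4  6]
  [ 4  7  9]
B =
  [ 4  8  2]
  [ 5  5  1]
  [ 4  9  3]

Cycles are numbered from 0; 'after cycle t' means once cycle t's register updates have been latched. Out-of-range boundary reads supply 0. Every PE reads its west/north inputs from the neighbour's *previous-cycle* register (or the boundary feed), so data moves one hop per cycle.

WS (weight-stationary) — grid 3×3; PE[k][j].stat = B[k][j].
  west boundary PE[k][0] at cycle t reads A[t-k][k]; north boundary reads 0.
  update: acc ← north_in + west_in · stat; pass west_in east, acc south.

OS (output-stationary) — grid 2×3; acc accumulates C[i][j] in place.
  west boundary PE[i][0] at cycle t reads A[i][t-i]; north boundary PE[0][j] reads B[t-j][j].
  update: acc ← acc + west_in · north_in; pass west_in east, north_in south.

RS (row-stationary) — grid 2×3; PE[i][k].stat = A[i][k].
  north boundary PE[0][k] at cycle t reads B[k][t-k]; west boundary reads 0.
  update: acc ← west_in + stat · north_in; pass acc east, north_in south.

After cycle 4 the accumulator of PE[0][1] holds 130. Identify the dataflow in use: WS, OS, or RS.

dataflow = OS

WS [3×3] PE[0][1] across cycles:
  @0  [0,1]  acc 0  |  →0  ↓0
  @1  [0,1]  acc 56  |  →7  ↓56
  @2  [0,1]  acc 32  |  →4  ↓32
  @3  [0,1]  acc 0  |  →0  ↓0
  @4  [0,1]  acc 0  |  →0  ↓0
OS [2×3] PE[0][1] across cycles:
  @0  [0,1]  acc 0  |  →0  ↓0
  @1  [0,1]  acc 56  |  →7  ↓8
  @2  [0,1]  acc 76  |  →4  ↓5
  @3  [0,1]  acc 130  |  →6  ↓9
  @4  [0,1]  acc 130  |  →0  ↓0
RS [2×3] PE[0][1] across cycles:
  @0  [0,1]  acc 0  |  →0  ↓0
  @1  [0,1]  acc 48  |  →48  ↓5
  @2  [0,1]  acc 76  |  →76  ↓5
  @3  [0,1]  acc 18  |  →18  ↓1
  @4  [0,1]  acc 0  |  →0  ↓0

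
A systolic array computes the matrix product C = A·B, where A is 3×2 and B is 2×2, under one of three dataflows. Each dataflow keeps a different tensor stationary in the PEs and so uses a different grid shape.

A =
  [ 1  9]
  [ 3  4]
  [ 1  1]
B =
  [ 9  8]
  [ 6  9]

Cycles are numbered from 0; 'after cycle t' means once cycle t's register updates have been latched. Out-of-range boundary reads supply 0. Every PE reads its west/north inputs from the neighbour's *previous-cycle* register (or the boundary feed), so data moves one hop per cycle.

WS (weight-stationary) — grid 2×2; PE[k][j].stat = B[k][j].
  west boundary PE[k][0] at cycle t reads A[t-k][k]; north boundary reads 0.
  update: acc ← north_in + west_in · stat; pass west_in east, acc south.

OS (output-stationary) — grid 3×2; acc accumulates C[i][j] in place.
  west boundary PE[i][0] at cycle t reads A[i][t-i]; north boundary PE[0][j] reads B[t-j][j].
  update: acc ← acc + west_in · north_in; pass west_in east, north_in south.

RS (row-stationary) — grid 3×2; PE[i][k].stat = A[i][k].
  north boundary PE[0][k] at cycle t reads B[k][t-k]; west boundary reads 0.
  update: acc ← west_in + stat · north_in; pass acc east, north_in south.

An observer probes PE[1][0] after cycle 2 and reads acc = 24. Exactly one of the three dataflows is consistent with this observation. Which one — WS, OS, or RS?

— WS: 2×2; PE[1][0] trace:
  @0  [1,0]  acc 0  |  →0  ↓0
  @1  [1,0]  acc 63  |  →9  ↓63
  @2  [1,0]  acc 51  |  →4  ↓51
— OS: 3×2; PE[1][0] trace:
  @0  [1,0]  acc 0  |  →0  ↓0
  @1  [1,0]  acc 27  |  →3  ↓9
  @2  [1,0]  acc 51  |  →4  ↓6
— RS: 3×2; PE[1][0] trace:
  @0  [1,0]  acc 0  |  →0  ↓0
  @1  [1,0]  acc 27  |  →27  ↓9
  @2  [1,0]  acc 24  |  →24  ↓8

dataflow = RS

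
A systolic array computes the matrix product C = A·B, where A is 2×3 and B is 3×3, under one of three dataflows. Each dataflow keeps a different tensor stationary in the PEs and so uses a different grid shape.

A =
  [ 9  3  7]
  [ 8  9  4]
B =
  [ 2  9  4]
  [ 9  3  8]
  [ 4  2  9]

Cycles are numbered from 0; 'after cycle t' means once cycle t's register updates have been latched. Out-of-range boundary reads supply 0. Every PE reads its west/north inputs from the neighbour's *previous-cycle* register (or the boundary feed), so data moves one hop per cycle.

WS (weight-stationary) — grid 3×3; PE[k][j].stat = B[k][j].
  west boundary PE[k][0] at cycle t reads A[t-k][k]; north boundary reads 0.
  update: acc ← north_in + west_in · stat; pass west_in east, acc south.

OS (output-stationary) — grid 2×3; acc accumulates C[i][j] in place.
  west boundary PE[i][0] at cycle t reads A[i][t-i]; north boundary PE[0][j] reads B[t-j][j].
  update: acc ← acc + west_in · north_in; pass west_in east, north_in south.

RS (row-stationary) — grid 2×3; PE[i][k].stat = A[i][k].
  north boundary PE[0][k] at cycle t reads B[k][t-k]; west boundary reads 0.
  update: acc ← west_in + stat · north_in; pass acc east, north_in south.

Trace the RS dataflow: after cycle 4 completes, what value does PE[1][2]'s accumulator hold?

PE[1][2].acc = 107

RS 2×3: PE[1][2] cycle-by-cycle (with neighbour feeds):
  after 0 — PE[0][2] acc=0, pass-E 0, pass-S 0
  after 0 — PE[1][1] acc=0, pass-E 0, pass-S 0
  after 0 — PE[1][2] acc=0, pass-E 0, pass-S 0
  after 1 — PE[0][2] acc=0, pass-E 0, pass-S 0
  after 1 — PE[1][1] acc=0, pass-E 0, pass-S 0
  after 1 — PE[1][2] acc=0, pass-E 0, pass-S 0
  after 2 — PE[0][2] acc=73, pass-E 73, pass-S 4
  after 2 — PE[1][1] acc=97, pass-E 97, pass-S 9
  after 2 — PE[1][2] acc=0, pass-E 0, pass-S 0
  after 3 — PE[0][2] acc=104, pass-E 104, pass-S 2
  after 3 — PE[1][1] acc=99, pass-E 99, pass-S 3
  after 3 — PE[1][2] acc=113, pass-E 113, pass-S 4
  after 4 — PE[0][2] acc=123, pass-E 123, pass-S 9
  after 4 — PE[1][1] acc=104, pass-E 104, pass-S 8
  after 4 — PE[1][2] acc=107, pass-E 107, pass-S 2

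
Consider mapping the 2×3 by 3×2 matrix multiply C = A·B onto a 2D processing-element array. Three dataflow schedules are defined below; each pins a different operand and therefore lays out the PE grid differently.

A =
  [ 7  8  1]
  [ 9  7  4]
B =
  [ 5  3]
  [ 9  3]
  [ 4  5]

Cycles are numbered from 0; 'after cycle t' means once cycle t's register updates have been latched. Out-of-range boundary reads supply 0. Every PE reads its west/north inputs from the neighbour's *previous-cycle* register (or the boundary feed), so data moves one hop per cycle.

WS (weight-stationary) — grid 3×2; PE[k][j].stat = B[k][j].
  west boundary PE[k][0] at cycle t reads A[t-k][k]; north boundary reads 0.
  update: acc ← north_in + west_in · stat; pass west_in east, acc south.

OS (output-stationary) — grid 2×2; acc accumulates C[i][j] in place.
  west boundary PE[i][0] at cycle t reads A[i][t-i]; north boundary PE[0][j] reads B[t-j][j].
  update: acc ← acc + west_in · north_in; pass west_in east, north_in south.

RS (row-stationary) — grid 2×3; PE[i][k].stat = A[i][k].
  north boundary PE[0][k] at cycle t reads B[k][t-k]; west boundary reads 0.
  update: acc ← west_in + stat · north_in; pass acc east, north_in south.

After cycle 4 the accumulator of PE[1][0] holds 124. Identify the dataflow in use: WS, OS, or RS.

dataflow = OS

WS [3×2] PE[1][0] across cycles:
  @0  [1,0]  acc 0  |  →0  ↓0
  @1  [1,0]  acc 107  |  →8  ↓107
  @2  [1,0]  acc 108  |  →7  ↓108
  @3  [1,0]  acc 0  |  →0  ↓0
  @4  [1,0]  acc 0  |  →0  ↓0
OS [2×2] PE[1][0] across cycles:
  @0  [1,0]  acc 0  |  →0  ↓0
  @1  [1,0]  acc 45  |  →9  ↓5
  @2  [1,0]  acc 108  |  →7  ↓9
  @3  [1,0]  acc 124  |  →4  ↓4
  @4  [1,0]  acc 124  |  →0  ↓0
RS [2×3] PE[1][0] across cycles:
  @0  [1,0]  acc 0  |  →0  ↓0
  @1  [1,0]  acc 45  |  →45  ↓5
  @2  [1,0]  acc 27  |  →27  ↓3
  @3  [1,0]  acc 0  |  →0  ↓0
  @4  [1,0]  acc 0  |  →0  ↓0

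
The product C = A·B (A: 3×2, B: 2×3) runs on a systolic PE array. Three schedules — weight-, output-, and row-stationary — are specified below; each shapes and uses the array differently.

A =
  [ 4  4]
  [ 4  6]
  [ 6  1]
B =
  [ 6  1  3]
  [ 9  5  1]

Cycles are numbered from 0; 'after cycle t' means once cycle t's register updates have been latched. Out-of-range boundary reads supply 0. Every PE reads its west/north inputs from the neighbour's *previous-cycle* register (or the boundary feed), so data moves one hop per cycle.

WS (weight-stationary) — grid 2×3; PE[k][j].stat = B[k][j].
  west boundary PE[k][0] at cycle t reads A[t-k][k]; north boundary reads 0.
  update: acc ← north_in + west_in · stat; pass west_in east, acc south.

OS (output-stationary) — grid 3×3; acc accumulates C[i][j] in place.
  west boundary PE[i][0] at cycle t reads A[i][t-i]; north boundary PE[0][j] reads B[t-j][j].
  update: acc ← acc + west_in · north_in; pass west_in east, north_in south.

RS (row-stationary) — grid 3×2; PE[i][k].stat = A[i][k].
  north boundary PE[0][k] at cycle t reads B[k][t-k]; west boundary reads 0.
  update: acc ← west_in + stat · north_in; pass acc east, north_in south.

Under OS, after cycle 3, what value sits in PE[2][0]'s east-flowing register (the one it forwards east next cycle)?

Tracing OS — 3×3 array, target PE[2][0]:
  0: (1,0).acc=0  regs=<0,0>
  0: (2,0).acc=0  regs=<0,0>
  1: (1,0).acc=24  regs=<4,6>
  1: (2,0).acc=0  regs=<0,0>
  2: (1,0).acc=78  regs=<6,9>
  2: (2,0).acc=36  regs=<6,6>
  3: (1,0).acc=78  regs=<0,0>
  3: (2,0).acc=45  regs=<1,9>

register = 1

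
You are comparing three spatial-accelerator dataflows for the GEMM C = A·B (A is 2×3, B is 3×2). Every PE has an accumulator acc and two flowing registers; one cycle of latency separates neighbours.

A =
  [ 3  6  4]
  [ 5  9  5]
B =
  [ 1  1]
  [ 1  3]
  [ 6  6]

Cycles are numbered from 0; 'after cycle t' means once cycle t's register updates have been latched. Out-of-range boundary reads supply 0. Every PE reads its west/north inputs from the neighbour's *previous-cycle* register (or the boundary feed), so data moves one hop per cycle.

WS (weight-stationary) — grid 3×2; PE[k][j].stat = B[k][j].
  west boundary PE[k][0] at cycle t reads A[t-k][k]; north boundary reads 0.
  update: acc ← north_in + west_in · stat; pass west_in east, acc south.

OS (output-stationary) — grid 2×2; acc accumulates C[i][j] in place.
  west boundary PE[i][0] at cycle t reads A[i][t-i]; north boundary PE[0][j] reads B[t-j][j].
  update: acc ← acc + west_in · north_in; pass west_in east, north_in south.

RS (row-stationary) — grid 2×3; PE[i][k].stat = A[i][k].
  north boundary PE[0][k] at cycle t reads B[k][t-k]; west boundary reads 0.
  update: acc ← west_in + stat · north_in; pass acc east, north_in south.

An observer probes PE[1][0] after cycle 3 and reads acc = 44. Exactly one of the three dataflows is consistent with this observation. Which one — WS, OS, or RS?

dataflow = OS

— WS: 3×2; PE[1][0] trace:
  0: (1,0).acc=0  regs=<0,0>
  1: (1,0).acc=9  regs=<6,9>
  2: (1,0).acc=14  regs=<9,14>
  3: (1,0).acc=0  regs=<0,0>
— OS: 2×2; PE[1][0] trace:
  0: (1,0).acc=0  regs=<0,0>
  1: (1,0).acc=5  regs=<5,1>
  2: (1,0).acc=14  regs=<9,1>
  3: (1,0).acc=44  regs=<5,6>
— RS: 2×3; PE[1][0] trace:
  0: (1,0).acc=0  regs=<0,0>
  1: (1,0).acc=5  regs=<5,1>
  2: (1,0).acc=5  regs=<5,1>
  3: (1,0).acc=0  regs=<0,0>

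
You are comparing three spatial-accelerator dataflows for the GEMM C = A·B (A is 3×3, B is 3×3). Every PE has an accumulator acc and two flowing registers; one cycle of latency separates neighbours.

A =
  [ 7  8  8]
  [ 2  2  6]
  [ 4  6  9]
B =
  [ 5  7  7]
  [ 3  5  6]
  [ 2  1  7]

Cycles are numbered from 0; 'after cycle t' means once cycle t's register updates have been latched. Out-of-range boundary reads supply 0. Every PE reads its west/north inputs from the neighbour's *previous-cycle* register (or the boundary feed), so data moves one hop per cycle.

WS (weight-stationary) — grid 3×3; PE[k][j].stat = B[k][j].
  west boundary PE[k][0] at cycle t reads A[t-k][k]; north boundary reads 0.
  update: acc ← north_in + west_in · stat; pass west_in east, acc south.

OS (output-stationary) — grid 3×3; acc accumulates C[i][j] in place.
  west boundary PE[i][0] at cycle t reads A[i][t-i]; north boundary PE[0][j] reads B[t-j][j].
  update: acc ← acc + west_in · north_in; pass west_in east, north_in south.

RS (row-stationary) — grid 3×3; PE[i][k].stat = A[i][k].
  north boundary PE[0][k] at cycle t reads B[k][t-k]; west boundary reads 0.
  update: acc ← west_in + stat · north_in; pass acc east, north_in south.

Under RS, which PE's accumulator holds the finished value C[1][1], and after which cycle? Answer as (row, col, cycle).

RS: C[1][1] accumulates in PE[1][2]:
  cycle 0: PE[1][2] → acc 0, east 0, south 0
  cycle 1: PE[1][2] → acc 0, east 0, south 0
  cycle 2: PE[1][2] → acc 0, east 0, south 0
  cycle 3: PE[1][2] → acc 28, east 28, south 2
  cycle 4: PE[1][2] → acc 30, east 30, south 1

(row, col, cycle) = (1, 2, 4)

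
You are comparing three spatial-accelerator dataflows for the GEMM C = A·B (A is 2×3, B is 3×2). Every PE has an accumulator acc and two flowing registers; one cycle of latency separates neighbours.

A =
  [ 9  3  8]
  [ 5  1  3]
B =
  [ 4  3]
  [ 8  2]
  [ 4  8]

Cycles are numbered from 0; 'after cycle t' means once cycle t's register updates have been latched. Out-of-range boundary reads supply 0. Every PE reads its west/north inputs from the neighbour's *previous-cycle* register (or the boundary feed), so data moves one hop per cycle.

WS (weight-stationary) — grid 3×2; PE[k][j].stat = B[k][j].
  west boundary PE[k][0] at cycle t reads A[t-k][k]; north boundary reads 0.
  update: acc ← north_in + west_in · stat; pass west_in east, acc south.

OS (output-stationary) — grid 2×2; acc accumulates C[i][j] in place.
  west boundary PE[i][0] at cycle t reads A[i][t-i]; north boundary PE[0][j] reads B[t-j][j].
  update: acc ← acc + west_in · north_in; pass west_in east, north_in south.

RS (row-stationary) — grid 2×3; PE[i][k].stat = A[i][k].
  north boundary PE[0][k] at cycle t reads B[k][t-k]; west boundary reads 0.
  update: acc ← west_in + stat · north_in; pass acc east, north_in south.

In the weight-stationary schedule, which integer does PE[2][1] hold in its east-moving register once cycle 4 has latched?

WS (3×2). Following PE[2][1] plus its west/north inputs:
  cycle 0: PE[1][1] → acc 0, east 0, south 0
  cycle 0: PE[2][0] → acc 0, east 0, south 0
  cycle 0: PE[2][1] → acc 0, east 0, south 0
  cycle 1: PE[1][1] → acc 0, east 0, south 0
  cycle 1: PE[2][0] → acc 0, east 0, south 0
  cycle 1: PE[2][1] → acc 0, east 0, south 0
  cycle 2: PE[1][1] → acc 33, east 3, south 33
  cycle 2: PE[2][0] → acc 92, east 8, south 92
  cycle 2: PE[2][1] → acc 0, east 0, south 0
  cycle 3: PE[1][1] → acc 17, east 1, south 17
  cycle 3: PE[2][0] → acc 40, east 3, south 40
  cycle 3: PE[2][1] → acc 97, east 8, south 97
  cycle 4: PE[1][1] → acc 0, east 0, south 0
  cycle 4: PE[2][0] → acc 0, east 0, south 0
  cycle 4: PE[2][1] → acc 41, east 3, south 41

register = 3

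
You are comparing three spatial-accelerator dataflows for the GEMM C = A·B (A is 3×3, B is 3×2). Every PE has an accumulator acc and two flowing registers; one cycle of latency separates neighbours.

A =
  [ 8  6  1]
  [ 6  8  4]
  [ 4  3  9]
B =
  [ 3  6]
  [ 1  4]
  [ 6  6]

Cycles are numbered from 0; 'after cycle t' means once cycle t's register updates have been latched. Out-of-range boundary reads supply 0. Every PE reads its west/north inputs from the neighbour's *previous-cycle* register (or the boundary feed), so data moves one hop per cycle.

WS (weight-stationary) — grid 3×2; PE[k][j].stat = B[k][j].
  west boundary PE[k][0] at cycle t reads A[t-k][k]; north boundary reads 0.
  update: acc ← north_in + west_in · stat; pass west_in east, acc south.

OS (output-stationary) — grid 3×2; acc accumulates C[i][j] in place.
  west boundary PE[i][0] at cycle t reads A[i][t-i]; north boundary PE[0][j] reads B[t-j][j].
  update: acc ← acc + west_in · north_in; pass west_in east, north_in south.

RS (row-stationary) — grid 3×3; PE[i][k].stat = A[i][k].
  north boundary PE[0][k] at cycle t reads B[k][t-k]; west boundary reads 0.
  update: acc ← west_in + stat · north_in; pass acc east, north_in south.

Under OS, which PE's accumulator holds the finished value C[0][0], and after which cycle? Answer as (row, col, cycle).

OS: C[0][0] accumulates in PE[0][0]:
  step 0 · PE0,0: acc=24; fwd→8 fwd↓3
  step 1 · PE0,0: acc=30; fwd→6 fwd↓1
  step 2 · PE0,0: acc=36; fwd→1 fwd↓6

(row, col, cycle) = (0, 0, 2)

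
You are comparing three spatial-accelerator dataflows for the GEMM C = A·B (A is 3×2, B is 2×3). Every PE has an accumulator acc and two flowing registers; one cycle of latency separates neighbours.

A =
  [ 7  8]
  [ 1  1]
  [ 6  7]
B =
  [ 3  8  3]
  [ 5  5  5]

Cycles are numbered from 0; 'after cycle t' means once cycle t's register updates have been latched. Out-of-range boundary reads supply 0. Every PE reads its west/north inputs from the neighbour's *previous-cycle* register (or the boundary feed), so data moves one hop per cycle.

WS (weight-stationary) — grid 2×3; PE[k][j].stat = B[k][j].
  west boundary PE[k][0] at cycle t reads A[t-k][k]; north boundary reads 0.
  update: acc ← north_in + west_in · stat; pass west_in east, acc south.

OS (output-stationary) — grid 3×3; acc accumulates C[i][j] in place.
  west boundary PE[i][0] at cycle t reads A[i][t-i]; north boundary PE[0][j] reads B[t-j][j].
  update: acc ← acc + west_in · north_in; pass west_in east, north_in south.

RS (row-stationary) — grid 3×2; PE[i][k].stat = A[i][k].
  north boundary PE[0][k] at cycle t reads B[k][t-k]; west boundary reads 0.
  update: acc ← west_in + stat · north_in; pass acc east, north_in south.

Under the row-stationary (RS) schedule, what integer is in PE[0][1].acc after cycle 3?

PE[0][1].acc = 61

Tracing RS — 3×2 array, target PE[0][1]:
  cycle 0: PE[0][0] → acc 21, east 21, south 3
  cycle 0: PE[0][1] → acc 0, east 0, south 0
  cycle 1: PE[0][0] → acc 56, east 56, south 8
  cycle 1: PE[0][1] → acc 61, east 61, south 5
  cycle 2: PE[0][0] → acc 21, east 21, south 3
  cycle 2: PE[0][1] → acc 96, east 96, south 5
  cycle 3: PE[0][0] → acc 0, east 0, south 0
  cycle 3: PE[0][1] → acc 61, east 61, south 5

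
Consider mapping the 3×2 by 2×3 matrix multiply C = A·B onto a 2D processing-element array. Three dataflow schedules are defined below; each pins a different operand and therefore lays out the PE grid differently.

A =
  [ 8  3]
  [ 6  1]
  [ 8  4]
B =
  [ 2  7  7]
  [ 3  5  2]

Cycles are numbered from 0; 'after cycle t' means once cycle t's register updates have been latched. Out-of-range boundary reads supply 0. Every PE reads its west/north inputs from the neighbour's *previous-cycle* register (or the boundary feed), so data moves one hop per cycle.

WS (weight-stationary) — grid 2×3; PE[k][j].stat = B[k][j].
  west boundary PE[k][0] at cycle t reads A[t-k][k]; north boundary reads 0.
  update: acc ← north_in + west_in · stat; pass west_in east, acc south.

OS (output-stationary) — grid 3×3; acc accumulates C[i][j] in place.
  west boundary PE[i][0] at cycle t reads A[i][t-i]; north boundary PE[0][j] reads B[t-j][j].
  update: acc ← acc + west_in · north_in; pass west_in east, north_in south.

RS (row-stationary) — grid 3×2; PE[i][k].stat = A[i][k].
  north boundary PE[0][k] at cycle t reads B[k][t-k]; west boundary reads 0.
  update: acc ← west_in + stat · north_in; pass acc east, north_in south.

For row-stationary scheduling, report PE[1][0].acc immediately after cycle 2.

PE[1][0].acc = 42

RS 3×2: PE[1][0] cycle-by-cycle (with neighbour feeds):
  c0 r0c0: 16 / 16 / 2
  c0 r1c0: 0 / 0 / 0
  c1 r0c0: 56 / 56 / 7
  c1 r1c0: 12 / 12 / 2
  c2 r0c0: 56 / 56 / 7
  c2 r1c0: 42 / 42 / 7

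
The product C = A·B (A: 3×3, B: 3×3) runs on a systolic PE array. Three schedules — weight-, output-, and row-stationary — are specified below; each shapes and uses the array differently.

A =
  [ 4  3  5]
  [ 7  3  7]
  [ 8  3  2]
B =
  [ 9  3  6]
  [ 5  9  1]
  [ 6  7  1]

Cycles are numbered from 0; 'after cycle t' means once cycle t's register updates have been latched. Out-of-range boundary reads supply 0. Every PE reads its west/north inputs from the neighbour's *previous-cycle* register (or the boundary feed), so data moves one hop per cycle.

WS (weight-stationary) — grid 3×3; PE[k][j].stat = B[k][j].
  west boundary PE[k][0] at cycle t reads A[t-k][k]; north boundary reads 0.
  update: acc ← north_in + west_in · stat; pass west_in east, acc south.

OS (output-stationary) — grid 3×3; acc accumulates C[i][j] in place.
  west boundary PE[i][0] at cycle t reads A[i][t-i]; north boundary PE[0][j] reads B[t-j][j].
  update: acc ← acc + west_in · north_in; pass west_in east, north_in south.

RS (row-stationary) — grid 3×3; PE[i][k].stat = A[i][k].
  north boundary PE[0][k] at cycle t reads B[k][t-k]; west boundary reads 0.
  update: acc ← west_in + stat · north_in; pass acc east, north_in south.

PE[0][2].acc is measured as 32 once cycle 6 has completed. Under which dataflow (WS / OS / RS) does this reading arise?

dataflow = OS

Under WS (3×3), PE[0][2]:
  @0  [0,2]  acc 0  |  →0  ↓0
  @1  [0,2]  acc 0  |  →0  ↓0
  @2  [0,2]  acc 24  |  →4  ↓24
  @3  [0,2]  acc 42  |  →7  ↓42
  @4  [0,2]  acc 48  |  →8  ↓48
  @5  [0,2]  acc 0  |  →0  ↓0
  @6  [0,2]  acc 0  |  →0  ↓0
Under OS (3×3), PE[0][2]:
  @0  [0,2]  acc 0  |  →0  ↓0
  @1  [0,2]  acc 0  |  →0  ↓0
  @2  [0,2]  acc 24  |  →4  ↓6
  @3  [0,2]  acc 27  |  →3  ↓1
  @4  [0,2]  acc 32  |  →5  ↓1
  @5  [0,2]  acc 32  |  →0  ↓0
  @6  [0,2]  acc 32  |  →0  ↓0
Under RS (3×3), PE[0][2]:
  @0  [0,2]  acc 0  |  →0  ↓0
  @1  [0,2]  acc 0  |  →0  ↓0
  @2  [0,2]  acc 81  |  →81  ↓6
  @3  [0,2]  acc 74  |  →74  ↓7
  @4  [0,2]  acc 32  |  →32  ↓1
  @5  [0,2]  acc 0  |  →0  ↓0
  @6  [0,2]  acc 0  |  →0  ↓0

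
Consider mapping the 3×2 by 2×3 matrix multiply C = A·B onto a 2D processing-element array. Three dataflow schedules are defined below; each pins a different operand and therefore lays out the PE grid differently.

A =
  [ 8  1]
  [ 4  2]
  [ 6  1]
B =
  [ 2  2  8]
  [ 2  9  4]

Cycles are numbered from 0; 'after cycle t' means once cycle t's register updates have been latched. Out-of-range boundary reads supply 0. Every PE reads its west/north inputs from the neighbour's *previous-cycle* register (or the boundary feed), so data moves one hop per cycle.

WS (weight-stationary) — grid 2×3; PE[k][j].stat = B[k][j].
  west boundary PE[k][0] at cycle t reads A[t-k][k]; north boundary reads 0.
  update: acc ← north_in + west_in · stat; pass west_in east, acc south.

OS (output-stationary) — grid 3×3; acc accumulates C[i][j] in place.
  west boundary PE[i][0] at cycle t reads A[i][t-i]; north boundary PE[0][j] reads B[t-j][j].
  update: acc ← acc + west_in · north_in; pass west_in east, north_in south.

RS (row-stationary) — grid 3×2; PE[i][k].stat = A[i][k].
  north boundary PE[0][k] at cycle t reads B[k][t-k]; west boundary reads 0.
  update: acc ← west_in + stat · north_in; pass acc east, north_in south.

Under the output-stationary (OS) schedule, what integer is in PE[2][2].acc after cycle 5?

PE[2][2].acc = 52

Tracing OS — 3×3 array, target PE[2][2]:
  after 0 — PE[1][2] acc=0, pass-E 0, pass-S 0
  after 0 — PE[2][1] acc=0, pass-E 0, pass-S 0
  after 0 — PE[2][2] acc=0, pass-E 0, pass-S 0
  after 1 — PE[1][2] acc=0, pass-E 0, pass-S 0
  after 1 — PE[2][1] acc=0, pass-E 0, pass-S 0
  after 1 — PE[2][2] acc=0, pass-E 0, pass-S 0
  after 2 — PE[1][2] acc=0, pass-E 0, pass-S 0
  after 2 — PE[2][1] acc=0, pass-E 0, pass-S 0
  after 2 — PE[2][2] acc=0, pass-E 0, pass-S 0
  after 3 — PE[1][2] acc=32, pass-E 4, pass-S 8
  after 3 — PE[2][1] acc=12, pass-E 6, pass-S 2
  after 3 — PE[2][2] acc=0, pass-E 0, pass-S 0
  after 4 — PE[1][2] acc=40, pass-E 2, pass-S 4
  after 4 — PE[2][1] acc=21, pass-E 1, pass-S 9
  after 4 — PE[2][2] acc=48, pass-E 6, pass-S 8
  after 5 — PE[1][2] acc=40, pass-E 0, pass-S 0
  after 5 — PE[2][1] acc=21, pass-E 0, pass-S 0
  after 5 — PE[2][2] acc=52, pass-E 1, pass-S 4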